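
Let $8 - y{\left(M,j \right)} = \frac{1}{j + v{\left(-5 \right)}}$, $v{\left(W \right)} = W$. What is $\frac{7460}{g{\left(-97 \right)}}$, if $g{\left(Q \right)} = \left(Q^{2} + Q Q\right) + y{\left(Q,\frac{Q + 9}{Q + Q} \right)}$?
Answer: $\frac{3289860}{8302363} \approx 0.39626$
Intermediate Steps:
$y{\left(M,j \right)} = 8 - \frac{1}{-5 + j}$ ($y{\left(M,j \right)} = 8 - \frac{1}{j - 5} = 8 - \frac{1}{-5 + j}$)
$g{\left(Q \right)} = 2 Q^{2} + \frac{-41 + \frac{4 \left(9 + Q\right)}{Q}}{-5 + \frac{9 + Q}{2 Q}}$ ($g{\left(Q \right)} = \left(Q^{2} + Q Q\right) + \frac{-41 + 8 \frac{Q + 9}{Q + Q}}{-5 + \frac{Q + 9}{Q + Q}} = \left(Q^{2} + Q^{2}\right) + \frac{-41 + 8 \frac{9 + Q}{2 Q}}{-5 + \frac{9 + Q}{2 Q}} = 2 Q^{2} + \frac{-41 + 8 \left(9 + Q\right) \frac{1}{2 Q}}{-5 + \left(9 + Q\right) \frac{1}{2 Q}} = 2 Q^{2} + \frac{-41 + 8 \frac{9 + Q}{2 Q}}{-5 + \frac{9 + Q}{2 Q}} = 2 Q^{2} + \frac{-41 + \frac{4 \left(9 + Q\right)}{Q}}{-5 + \frac{9 + Q}{2 Q}}$)
$\frac{7460}{g{\left(-97 \right)}} = \frac{7460}{\frac{2}{9} \frac{1}{-1 - 97} \left(-36 + 37 \left(-97\right) + 9 \left(-97\right)^{2} \left(-1 - 97\right)\right)} = \frac{7460}{\frac{2}{9} \frac{1}{-98} \left(-36 - 3589 + 9 \cdot 9409 \left(-98\right)\right)} = \frac{7460}{\frac{2}{9} \left(- \frac{1}{98}\right) \left(-36 - 3589 - 8298738\right)} = \frac{7460}{\frac{2}{9} \left(- \frac{1}{98}\right) \left(-8302363\right)} = \frac{7460}{\frac{8302363}{441}} = 7460 \cdot \frac{441}{8302363} = \frac{3289860}{8302363}$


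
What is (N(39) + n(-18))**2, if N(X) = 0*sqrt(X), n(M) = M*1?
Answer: 324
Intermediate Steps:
n(M) = M
N(X) = 0
(N(39) + n(-18))**2 = (0 - 18)**2 = (-18)**2 = 324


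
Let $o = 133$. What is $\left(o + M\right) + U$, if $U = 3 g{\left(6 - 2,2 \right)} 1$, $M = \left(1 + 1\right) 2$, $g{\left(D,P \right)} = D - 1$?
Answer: $146$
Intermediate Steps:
$g{\left(D,P \right)} = -1 + D$
$M = 4$ ($M = 2 \cdot 2 = 4$)
$U = 9$ ($U = 3 \left(-1 + \left(6 - 2\right)\right) 1 = 3 \left(-1 + 4\right) 1 = 3 \cdot 3 \cdot 1 = 9 \cdot 1 = 9$)
$\left(o + M\right) + U = \left(133 + 4\right) + 9 = 137 + 9 = 146$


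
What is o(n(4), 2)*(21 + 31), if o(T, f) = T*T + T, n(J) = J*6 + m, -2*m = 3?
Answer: 27495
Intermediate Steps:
m = -3/2 (m = -1/2*3 = -3/2 ≈ -1.5000)
n(J) = -3/2 + 6*J (n(J) = J*6 - 3/2 = 6*J - 3/2 = -3/2 + 6*J)
o(T, f) = T + T**2 (o(T, f) = T**2 + T = T + T**2)
o(n(4), 2)*(21 + 31) = ((-3/2 + 6*4)*(1 + (-3/2 + 6*4)))*(21 + 31) = ((-3/2 + 24)*(1 + (-3/2 + 24)))*52 = (45*(1 + 45/2)/2)*52 = ((45/2)*(47/2))*52 = (2115/4)*52 = 27495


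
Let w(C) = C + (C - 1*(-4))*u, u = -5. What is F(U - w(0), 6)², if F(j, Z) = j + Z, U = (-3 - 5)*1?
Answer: 324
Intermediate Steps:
U = -8 (U = -8*1 = -8)
w(C) = -20 - 4*C (w(C) = C + (C - 1*(-4))*(-5) = C + (C + 4)*(-5) = C + (4 + C)*(-5) = C + (-20 - 5*C) = -20 - 4*C)
F(j, Z) = Z + j
F(U - w(0), 6)² = (6 + (-8 - (-20 - 4*0)))² = (6 + (-8 - (-20 + 0)))² = (6 + (-8 - 1*(-20)))² = (6 + (-8 + 20))² = (6 + 12)² = 18² = 324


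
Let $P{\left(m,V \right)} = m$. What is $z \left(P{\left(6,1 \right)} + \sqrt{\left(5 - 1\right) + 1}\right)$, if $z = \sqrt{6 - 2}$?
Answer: $12 + 2 \sqrt{5} \approx 16.472$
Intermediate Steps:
$z = 2$ ($z = \sqrt{4} = 2$)
$z \left(P{\left(6,1 \right)} + \sqrt{\left(5 - 1\right) + 1}\right) = 2 \left(6 + \sqrt{\left(5 - 1\right) + 1}\right) = 2 \left(6 + \sqrt{4 + 1}\right) = 2 \left(6 + \sqrt{5}\right) = 12 + 2 \sqrt{5}$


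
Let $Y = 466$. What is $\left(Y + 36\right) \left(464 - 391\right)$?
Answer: $36646$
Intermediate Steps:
$\left(Y + 36\right) \left(464 - 391\right) = \left(466 + 36\right) \left(464 - 391\right) = 502 \cdot 73 = 36646$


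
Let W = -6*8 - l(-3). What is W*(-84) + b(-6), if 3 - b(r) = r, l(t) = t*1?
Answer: 3789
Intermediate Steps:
l(t) = t
b(r) = 3 - r
W = -45 (W = -6*8 - 1*(-3) = -48 + 3 = -45)
W*(-84) + b(-6) = -45*(-84) + (3 - 1*(-6)) = 3780 + (3 + 6) = 3780 + 9 = 3789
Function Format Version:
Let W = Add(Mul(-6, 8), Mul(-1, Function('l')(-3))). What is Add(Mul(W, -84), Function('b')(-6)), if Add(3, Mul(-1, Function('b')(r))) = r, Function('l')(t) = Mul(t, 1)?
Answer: 3789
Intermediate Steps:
Function('l')(t) = t
Function('b')(r) = Add(3, Mul(-1, r))
W = -45 (W = Add(Mul(-6, 8), Mul(-1, -3)) = Add(-48, 3) = -45)
Add(Mul(W, -84), Function('b')(-6)) = Add(Mul(-45, -84), Add(3, Mul(-1, -6))) = Add(3780, Add(3, 6)) = Add(3780, 9) = 3789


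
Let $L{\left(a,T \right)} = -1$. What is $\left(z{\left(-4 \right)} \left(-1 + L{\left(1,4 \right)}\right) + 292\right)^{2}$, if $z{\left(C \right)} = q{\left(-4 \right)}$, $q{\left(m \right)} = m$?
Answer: $90000$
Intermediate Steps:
$z{\left(C \right)} = -4$
$\left(z{\left(-4 \right)} \left(-1 + L{\left(1,4 \right)}\right) + 292\right)^{2} = \left(- 4 \left(-1 - 1\right) + 292\right)^{2} = \left(\left(-4\right) \left(-2\right) + 292\right)^{2} = \left(8 + 292\right)^{2} = 300^{2} = 90000$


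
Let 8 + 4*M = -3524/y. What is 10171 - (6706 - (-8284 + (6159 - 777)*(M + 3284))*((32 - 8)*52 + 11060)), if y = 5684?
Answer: 308773199192951/1421 ≈ 2.1729e+11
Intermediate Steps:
M = -12249/5684 (M = -2 + (-3524/5684)/4 = -2 + (-3524*1/5684)/4 = -2 + (¼)*(-881/1421) = -2 - 881/5684 = -12249/5684 ≈ -2.1550)
10171 - (6706 - (-8284 + (6159 - 777)*(M + 3284))*((32 - 8)*52 + 11060)) = 10171 - (6706 - (-8284 + (6159 - 777)*(-12249/5684 + 3284))*((32 - 8)*52 + 11060)) = 10171 - (6706 - (-8284 + 5382*(18654007/5684))*(24*52 + 11060)) = 10171 - (6706 - (-8284 + 50197932837/2842)*(1248 + 11060)) = 10171 - (6706 - 50174389709*12308/2842) = 10171 - (6706 - 1*308773194269186/1421) = 10171 - (6706 - 308773194269186/1421) = 10171 - 1*(-308773184739960/1421) = 10171 + 308773184739960/1421 = 308773199192951/1421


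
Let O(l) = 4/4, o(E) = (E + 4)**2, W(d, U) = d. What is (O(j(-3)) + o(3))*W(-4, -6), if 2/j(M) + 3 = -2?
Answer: -200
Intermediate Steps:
j(M) = -2/5 (j(M) = 2/(-3 - 2) = 2/(-5) = 2*(-1/5) = -2/5)
o(E) = (4 + E)**2
O(l) = 1 (O(l) = 4*(1/4) = 1)
(O(j(-3)) + o(3))*W(-4, -6) = (1 + (4 + 3)**2)*(-4) = (1 + 7**2)*(-4) = (1 + 49)*(-4) = 50*(-4) = -200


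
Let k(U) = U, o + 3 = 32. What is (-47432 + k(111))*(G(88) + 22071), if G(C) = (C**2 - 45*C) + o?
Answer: -1224856764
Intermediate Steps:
o = 29 (o = -3 + 32 = 29)
G(C) = 29 + C**2 - 45*C (G(C) = (C**2 - 45*C) + 29 = 29 + C**2 - 45*C)
(-47432 + k(111))*(G(88) + 22071) = (-47432 + 111)*((29 + 88**2 - 45*88) + 22071) = -47321*((29 + 7744 - 3960) + 22071) = -47321*(3813 + 22071) = -47321*25884 = -1224856764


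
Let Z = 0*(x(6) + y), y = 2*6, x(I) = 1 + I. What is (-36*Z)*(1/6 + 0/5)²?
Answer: 0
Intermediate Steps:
y = 12
Z = 0 (Z = 0*((1 + 6) + 12) = 0*(7 + 12) = 0*19 = 0)
(-36*Z)*(1/6 + 0/5)² = (-36*0)*(1/6 + 0/5)² = 0*(⅙ + 0*(⅕))² = 0*(⅙ + 0)² = 0*(⅙)² = 0*(1/36) = 0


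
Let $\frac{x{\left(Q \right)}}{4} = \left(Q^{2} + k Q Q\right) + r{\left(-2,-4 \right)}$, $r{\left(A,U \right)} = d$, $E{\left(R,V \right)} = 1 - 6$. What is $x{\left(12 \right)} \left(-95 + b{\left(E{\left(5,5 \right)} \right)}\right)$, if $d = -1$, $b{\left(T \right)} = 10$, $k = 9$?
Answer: $-489260$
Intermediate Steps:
$E{\left(R,V \right)} = -5$ ($E{\left(R,V \right)} = 1 - 6 = -5$)
$r{\left(A,U \right)} = -1$
$x{\left(Q \right)} = -4 + 40 Q^{2}$ ($x{\left(Q \right)} = 4 \left(\left(Q^{2} + 9 Q Q\right) - 1\right) = 4 \left(\left(Q^{2} + 9 Q^{2}\right) - 1\right) = 4 \left(10 Q^{2} - 1\right) = 4 \left(-1 + 10 Q^{2}\right) = -4 + 40 Q^{2}$)
$x{\left(12 \right)} \left(-95 + b{\left(E{\left(5,5 \right)} \right)}\right) = \left(-4 + 40 \cdot 12^{2}\right) \left(-95 + 10\right) = \left(-4 + 40 \cdot 144\right) \left(-85\right) = \left(-4 + 5760\right) \left(-85\right) = 5756 \left(-85\right) = -489260$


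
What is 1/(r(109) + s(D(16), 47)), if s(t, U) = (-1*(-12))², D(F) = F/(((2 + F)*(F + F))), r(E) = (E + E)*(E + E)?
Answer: 1/47668 ≈ 2.0978e-5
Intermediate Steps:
r(E) = 4*E² (r(E) = (2*E)*(2*E) = 4*E²)
D(F) = 1/(2*(2 + F)) (D(F) = F/(((2 + F)*(2*F))) = F/((2*F*(2 + F))) = F*(1/(2*F*(2 + F))) = 1/(2*(2 + F)))
s(t, U) = 144 (s(t, U) = 12² = 144)
1/(r(109) + s(D(16), 47)) = 1/(4*109² + 144) = 1/(4*11881 + 144) = 1/(47524 + 144) = 1/47668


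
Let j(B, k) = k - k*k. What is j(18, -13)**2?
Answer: 33124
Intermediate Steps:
j(B, k) = k - k**2
j(18, -13)**2 = (-13*(1 - 1*(-13)))**2 = (-13*(1 + 13))**2 = (-13*14)**2 = (-182)**2 = 33124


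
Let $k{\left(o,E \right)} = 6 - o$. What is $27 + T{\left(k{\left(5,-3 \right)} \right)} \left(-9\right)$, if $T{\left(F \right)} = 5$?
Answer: $-18$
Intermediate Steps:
$27 + T{\left(k{\left(5,-3 \right)} \right)} \left(-9\right) = 27 + 5 \left(-9\right) = 27 - 45 = -18$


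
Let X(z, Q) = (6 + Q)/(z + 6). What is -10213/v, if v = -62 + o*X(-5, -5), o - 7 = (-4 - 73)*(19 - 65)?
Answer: -10213/3487 ≈ -2.9289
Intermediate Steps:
o = 3549 (o = 7 + (-4 - 73)*(19 - 65) = 7 - 77*(-46) = 7 + 3542 = 3549)
X(z, Q) = (6 + Q)/(6 + z)
v = 3487 (v = -62 + 3549*((6 - 5)/(6 - 5)) = -62 + 3549*(1/1) = -62 + 3549*(1*1) = -62 + 3549*1 = -62 + 3549 = 3487)
-10213/v = -10213/3487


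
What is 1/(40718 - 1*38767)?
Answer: 1/1951 ≈ 0.00051256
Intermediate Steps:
1/(40718 - 1*38767) = 1/(40718 - 38767) = 1/1951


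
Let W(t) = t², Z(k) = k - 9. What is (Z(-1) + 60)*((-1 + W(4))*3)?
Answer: 2250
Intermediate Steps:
Z(k) = -9 + k
(Z(-1) + 60)*((-1 + W(4))*3) = ((-9 - 1) + 60)*((-1 + 4²)*3) = (-10 + 60)*((-1 + 16)*3) = 50*(15*3) = 50*45 = 2250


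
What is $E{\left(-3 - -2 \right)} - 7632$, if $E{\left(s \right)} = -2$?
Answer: $-7634$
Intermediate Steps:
$E{\left(-3 - -2 \right)} - 7632 = -2 - 7632 = -7634$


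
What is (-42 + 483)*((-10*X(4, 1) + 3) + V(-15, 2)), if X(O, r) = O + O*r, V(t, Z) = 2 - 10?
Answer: -37485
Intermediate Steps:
V(t, Z) = -8
(-42 + 483)*((-10*X(4, 1) + 3) + V(-15, 2)) = (-42 + 483)*((-40*(1 + 1) + 3) - 8) = 441*((-40*2 + 3) - 8) = 441*((-10*8 + 3) - 8) = 441*((-80 + 3) - 8) = 441*(-77 - 8) = 441*(-85) = -37485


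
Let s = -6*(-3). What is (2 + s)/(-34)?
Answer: -10/17 ≈ -0.58823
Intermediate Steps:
s = 18
(2 + s)/(-34) = (2 + 18)/(-34) = 20*(-1/34) = -10/17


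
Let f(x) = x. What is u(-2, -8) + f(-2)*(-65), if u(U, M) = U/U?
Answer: 131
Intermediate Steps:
u(U, M) = 1
u(-2, -8) + f(-2)*(-65) = 1 - 2*(-65) = 1 + 130 = 131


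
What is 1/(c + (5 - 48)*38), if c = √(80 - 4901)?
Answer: -1634/2674777 - I*√4821/2674777 ≈ -0.00061089 - 2.5959e-5*I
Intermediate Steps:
c = I*√4821 (c = √(-4821) = I*√4821 ≈ 69.433*I)
1/(c + (5 - 48)*38) = 1/(I*√4821 + (5 - 48)*38) = 1/(I*√4821 - 43*38) = 1/(I*√4821 - 1634) = 1/(-1634 + I*√4821)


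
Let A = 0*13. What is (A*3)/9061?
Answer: 0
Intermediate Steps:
A = 0
(A*3)/9061 = (0*3)/9061 = 0*(1/9061) = 0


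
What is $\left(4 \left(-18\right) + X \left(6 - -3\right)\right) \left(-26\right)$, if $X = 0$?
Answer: $1872$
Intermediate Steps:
$\left(4 \left(-18\right) + X \left(6 - -3\right)\right) \left(-26\right) = \left(4 \left(-18\right) + 0 \left(6 - -3\right)\right) \left(-26\right) = \left(-72 + 0 \left(6 + 3\right)\right) \left(-26\right) = \left(-72 + 0 \cdot 9\right) \left(-26\right) = \left(-72 + 0\right) \left(-26\right) = \left(-72\right) \left(-26\right) = 1872$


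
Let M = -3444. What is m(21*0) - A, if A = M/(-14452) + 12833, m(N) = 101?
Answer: -46001577/3613 ≈ -12732.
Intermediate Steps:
A = 46366490/3613 (A = -3444/(-14452) + 12833 = -3444*(-1/14452) + 12833 = 861/3613 + 12833 = 46366490/3613 ≈ 12833.)
m(21*0) - A = 101 - 1*46366490/3613 = 101 - 46366490/3613 = -46001577/3613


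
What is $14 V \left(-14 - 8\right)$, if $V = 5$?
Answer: $-1540$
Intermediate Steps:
$14 V \left(-14 - 8\right) = 14 \cdot 5 \left(-14 - 8\right) = 70 \left(-22\right) = -1540$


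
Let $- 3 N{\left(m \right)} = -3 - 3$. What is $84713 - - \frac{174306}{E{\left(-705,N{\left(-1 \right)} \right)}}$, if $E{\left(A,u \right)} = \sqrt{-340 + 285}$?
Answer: $84713 - \frac{15846 i \sqrt{55}}{5} \approx 84713.0 - 23503.0 i$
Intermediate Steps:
$N{\left(m \right)} = 2$ ($N{\left(m \right)} = - \frac{-3 - 3}{3} = \left(- \frac{1}{3}\right) \left(-6\right) = 2$)
$E{\left(A,u \right)} = i \sqrt{55}$ ($E{\left(A,u \right)} = \sqrt{-55} = i \sqrt{55}$)
$84713 - - \frac{174306}{E{\left(-705,N{\left(-1 \right)} \right)}} = 84713 - - \frac{174306}{i \sqrt{55}} = 84713 - - 174306 \left(- \frac{i \sqrt{55}}{55}\right) = 84713 - \frac{15846 i \sqrt{55}}{5}$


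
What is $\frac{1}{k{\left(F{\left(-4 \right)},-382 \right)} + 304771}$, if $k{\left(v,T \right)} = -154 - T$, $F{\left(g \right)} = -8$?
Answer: $\frac{1}{304999} \approx 3.2787 \cdot 10^{-6}$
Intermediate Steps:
$\frac{1}{k{\left(F{\left(-4 \right)},-382 \right)} + 304771} = \frac{1}{\left(-154 - -382\right) + 304771} = \frac{1}{\left(-154 + 382\right) + 304771} = \frac{1}{228 + 304771} = \frac{1}{304999}$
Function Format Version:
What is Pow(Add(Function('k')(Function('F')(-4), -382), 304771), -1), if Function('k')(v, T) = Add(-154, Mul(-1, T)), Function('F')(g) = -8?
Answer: Rational(1, 304999) ≈ 3.2787e-6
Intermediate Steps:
Pow(Add(Function('k')(Function('F')(-4), -382), 304771), -1) = Pow(Add(Add(-154, Mul(-1, -382)), 304771), -1) = Pow(Add(Add(-154, 382), 304771), -1) = Pow(Add(228, 304771), -1) = Pow(304999, -1) = Rational(1, 304999)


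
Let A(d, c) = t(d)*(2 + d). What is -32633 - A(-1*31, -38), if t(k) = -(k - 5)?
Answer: -31589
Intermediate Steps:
t(k) = 5 - k (t(k) = -(-5 + k) = 5 - k)
A(d, c) = (2 + d)*(5 - d) (A(d, c) = (5 - d)*(2 + d) = (2 + d)*(5 - d))
-32633 - A(-1*31, -38) = -32633 - (-1)*(-5 - 1*31)*(2 - 1*31) = -32633 - (-1)*(-5 - 31)*(2 - 31) = -32633 - (-1)*(-36)*(-29) = -32633 - 1*(-1044) = -32633 + 1044 = -31589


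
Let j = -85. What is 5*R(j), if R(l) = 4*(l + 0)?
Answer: -1700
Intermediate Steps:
R(l) = 4*l
5*R(j) = 5*(4*(-85)) = 5*(-340) = -1700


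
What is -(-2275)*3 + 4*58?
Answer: 7057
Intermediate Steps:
-(-2275)*3 + 4*58 = -325*(-21) + 232 = 6825 + 232 = 7057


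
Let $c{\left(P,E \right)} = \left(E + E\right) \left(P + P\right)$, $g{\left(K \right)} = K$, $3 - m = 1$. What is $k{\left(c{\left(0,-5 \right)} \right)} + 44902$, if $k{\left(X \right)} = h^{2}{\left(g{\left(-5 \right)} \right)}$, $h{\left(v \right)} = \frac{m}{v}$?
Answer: $\frac{1122554}{25} \approx 44902.0$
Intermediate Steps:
$m = 2$ ($m = 3 - 1 = 2$)
$h{\left(v \right)} = \frac{2}{v}$
$c{\left(P,E \right)} = 4 E P$ ($c{\left(P,E \right)} = 2 E 2 P = 4 E P$)
$k{\left(X \right)} = \frac{4}{25}$ ($k{\left(X \right)} = \left(\frac{2}{-5}\right)^{2} = \left(2 \left(- \frac{1}{5}\right)\right)^{2} = \left(- \frac{2}{5}\right)^{2} = \frac{4}{25}$)
$k{\left(c{\left(0,-5 \right)} \right)} + 44902 = \frac{4}{25} + 44902 = \frac{1122554}{25}$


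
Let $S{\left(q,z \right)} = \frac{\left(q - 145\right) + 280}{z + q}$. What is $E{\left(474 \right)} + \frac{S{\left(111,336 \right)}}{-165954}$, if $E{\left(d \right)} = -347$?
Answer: $- \frac{4290159872}{12363573} \approx -347.0$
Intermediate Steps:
$S{\left(q,z \right)} = \frac{135 + q}{q + z}$ ($S{\left(q,z \right)} = \frac{\left(q - 145\right) + 280}{q + z} = \frac{\left(-145 + q\right) + 280}{q + z} = \frac{135 + q}{q + z}$)
$E{\left(474 \right)} + \frac{S{\left(111,336 \right)}}{-165954} = -347 + \frac{\frac{1}{111 + 336} \left(135 + 111\right)}{-165954} = -347 + \frac{1}{447} \cdot 246 \left(- \frac{1}{165954}\right) = -347 + \frac{82}{149} \left(- \frac{1}{165954}\right) = -347 - \frac{41}{12363573} = - \frac{4290159872}{12363573}$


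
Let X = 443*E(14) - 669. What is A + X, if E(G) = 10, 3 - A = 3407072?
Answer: -3403308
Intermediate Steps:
A = -3407069 (A = 3 - 1*3407072 = 3 - 3407072 = -3407069)
X = 3761 (X = 443*10 - 669 = 4430 - 669 = 3761)
A + X = -3407069 + 3761 = -3403308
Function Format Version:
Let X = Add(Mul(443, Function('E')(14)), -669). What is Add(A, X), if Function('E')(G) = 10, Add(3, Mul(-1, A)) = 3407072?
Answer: -3403308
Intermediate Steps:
A = -3407069 (A = Add(3, Mul(-1, 3407072)) = Add(3, -3407072) = -3407069)
X = 3761 (X = Add(Mul(443, 10), -669) = Add(4430, -669) = 3761)
Add(A, X) = Add(-3407069, 3761) = -3403308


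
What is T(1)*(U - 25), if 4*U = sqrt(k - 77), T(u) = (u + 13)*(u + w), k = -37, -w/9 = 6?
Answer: 18550 - 371*I*sqrt(114)/2 ≈ 18550.0 - 1980.6*I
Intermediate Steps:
w = -54 (w = -9*6 = -54)
T(u) = (-54 + u)*(13 + u) (T(u) = (u + 13)*(u - 54) = (13 + u)*(-54 + u) = (-54 + u)*(13 + u))
U = I*sqrt(114)/4 (U = sqrt(-37 - 77)/4 = sqrt(-114)/4 = (I*sqrt(114))/4 = I*sqrt(114)/4 ≈ 2.6693*I)
T(1)*(U - 25) = (-702 + 1**2 - 41*1)*(I*sqrt(114)/4 - 25) = (-702 + 1 - 41)*(-25 + I*sqrt(114)/4) = -742*(-25 + I*sqrt(114)/4) = 18550 - 371*I*sqrt(114)/2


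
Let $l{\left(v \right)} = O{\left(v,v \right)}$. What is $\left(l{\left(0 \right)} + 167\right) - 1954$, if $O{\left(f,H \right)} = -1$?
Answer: $-1788$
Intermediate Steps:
$l{\left(v \right)} = -1$
$\left(l{\left(0 \right)} + 167\right) - 1954 = \left(-1 + 167\right) - 1954 = 166 - 1954 = -1788$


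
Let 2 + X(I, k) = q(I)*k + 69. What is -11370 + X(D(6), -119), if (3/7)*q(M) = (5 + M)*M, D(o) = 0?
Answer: -11303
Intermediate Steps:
q(M) = 7*M*(5 + M)/3 (q(M) = 7*((5 + M)*M)/3 = 7*(M*(5 + M))/3 = 7*M*(5 + M)/3)
X(I, k) = 67 + 7*I*k*(5 + I)/3 (X(I, k) = -2 + ((7*I*(5 + I)/3)*k + 69) = -2 + (7*I*k*(5 + I)/3 + 69) = -2 + (69 + 7*I*k*(5 + I)/3) = 67 + 7*I*k*(5 + I)/3)
-11370 + X(D(6), -119) = -11370 + (67 + (7/3)*0*(-119)*(5 + 0)) = -11370 + (67 + (7/3)*0*(-119)*5) = -11370 + (67 + 0) = -11370 + 67 = -11303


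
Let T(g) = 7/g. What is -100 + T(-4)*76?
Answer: -233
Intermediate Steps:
-100 + T(-4)*76 = -100 + (7/(-4))*76 = -100 + (7*(-¼))*76 = -100 - 7/4*76 = -100 - 133 = -233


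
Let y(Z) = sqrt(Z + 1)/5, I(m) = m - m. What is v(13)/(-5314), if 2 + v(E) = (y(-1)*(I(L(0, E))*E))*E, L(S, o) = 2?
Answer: 1/2657 ≈ 0.00037636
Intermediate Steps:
I(m) = 0
y(Z) = sqrt(1 + Z)/5 (y(Z) = sqrt(1 + Z)*(1/5) = sqrt(1 + Z)/5)
v(E) = -2 (v(E) = -2 + ((sqrt(1 - 1)/5)*(0*E))*E = -2 + ((sqrt(0)/5)*0)*E = -2 + (((1/5)*0)*0)*E = -2 + (0*0)*E = -2 + 0*E = -2 + 0 = -2)
v(13)/(-5314) = -2/(-5314) = -2*(-1/5314) = 1/2657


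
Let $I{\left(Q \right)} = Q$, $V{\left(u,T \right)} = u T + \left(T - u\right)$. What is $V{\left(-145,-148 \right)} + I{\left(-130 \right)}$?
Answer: $21327$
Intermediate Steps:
$V{\left(u,T \right)} = T - u + T u$ ($V{\left(u,T \right)} = T u + \left(T - u\right) = T - u + T u$)
$V{\left(-145,-148 \right)} + I{\left(-130 \right)} = \left(-148 - -145 - -21460\right) - 130 = \left(-148 + 145 + 21460\right) - 130 = 21457 - 130 = 21327$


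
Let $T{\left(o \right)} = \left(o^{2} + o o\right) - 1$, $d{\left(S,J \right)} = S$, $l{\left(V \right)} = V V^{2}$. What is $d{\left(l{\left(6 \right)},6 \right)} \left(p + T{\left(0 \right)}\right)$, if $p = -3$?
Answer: $-864$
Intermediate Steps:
$l{\left(V \right)} = V^{3}$
$T{\left(o \right)} = -1 + 2 o^{2}$ ($T{\left(o \right)} = \left(o^{2} + o^{2}\right) - 1 = 2 o^{2} - 1 = -1 + 2 o^{2}$)
$d{\left(l{\left(6 \right)},6 \right)} \left(p + T{\left(0 \right)}\right) = 6^{3} \left(-3 - \left(1 - 2 \cdot 0^{2}\right)\right) = 216 \left(-3 + \left(-1 + 2 \cdot 0\right)\right) = 216 \left(-3 + \left(-1 + 0\right)\right) = 216 \left(-3 - 1\right) = 216 \left(-4\right) = -864$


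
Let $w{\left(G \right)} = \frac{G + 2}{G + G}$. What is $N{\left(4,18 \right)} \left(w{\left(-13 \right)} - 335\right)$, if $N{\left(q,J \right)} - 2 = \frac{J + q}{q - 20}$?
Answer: $- \frac{43495}{208} \approx -209.11$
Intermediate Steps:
$w{\left(G \right)} = \frac{2 + G}{2 G}$
$N{\left(q,J \right)} = 2 + \frac{J + q}{-20 + q}$ ($N{\left(q,J \right)} = 2 + \frac{J + q}{q - 20} = 2 + \frac{J + q}{-20 + q}$)
$N{\left(4,18 \right)} \left(w{\left(-13 \right)} - 335\right) = \frac{-40 + 18 + 3 \cdot 4}{-20 + 4} \left(\frac{2 - 13}{2 \left(-13\right)} - 335\right) = \frac{-40 + 18 + 12}{-16} \left(\frac{1}{2} \left(- \frac{1}{13}\right) \left(-11\right) - 335\right) = \left(- \frac{1}{16}\right) \left(-10\right) \left(\frac{11}{26} - 335\right) = \frac{5}{8} \left(- \frac{8699}{26}\right) = - \frac{43495}{208}$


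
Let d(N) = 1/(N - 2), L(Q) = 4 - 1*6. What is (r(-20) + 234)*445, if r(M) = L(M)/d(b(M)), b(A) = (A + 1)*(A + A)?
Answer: -570490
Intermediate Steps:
L(Q) = -2 (L(Q) = 4 - 6 = -2)
b(A) = 2*A*(1 + A) (b(A) = (1 + A)*(2*A) = 2*A*(1 + A))
d(N) = 1/(-2 + N)
r(M) = 4 - 4*M*(1 + M) (r(M) = -(-4 + 4*M*(1 + M)) = -2*(-2 + 2*M*(1 + M)) = 4 - 4*M*(1 + M))
(r(-20) + 234)*445 = ((4 - 4*(-20)*(1 - 20)) + 234)*445 = ((4 - 4*(-20)*(-19)) + 234)*445 = ((4 - 1520) + 234)*445 = (-1516 + 234)*445 = -1282*445 = -570490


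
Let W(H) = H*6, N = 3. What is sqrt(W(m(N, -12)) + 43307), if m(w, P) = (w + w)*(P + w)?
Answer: sqrt(42983) ≈ 207.32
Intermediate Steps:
m(w, P) = 2*w*(P + w) (m(w, P) = (2*w)*(P + w) = 2*w*(P + w))
W(H) = 6*H
sqrt(W(m(N, -12)) + 43307) = sqrt(6*(2*3*(-12 + 3)) + 43307) = sqrt(6*(2*3*(-9)) + 43307) = sqrt(6*(-54) + 43307) = sqrt(-324 + 43307) = sqrt(42983)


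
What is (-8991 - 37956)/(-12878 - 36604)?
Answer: 15649/16494 ≈ 0.94877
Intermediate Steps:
(-8991 - 37956)/(-12878 - 36604) = -46947/(-49482) = -46947*(-1/49482) = 15649/16494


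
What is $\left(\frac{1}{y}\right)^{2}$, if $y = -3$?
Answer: $\frac{1}{9} \approx 0.11111$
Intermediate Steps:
$\left(\frac{1}{y}\right)^{2} = \left(\frac{1}{-3}\right)^{2} = \left(- \frac{1}{3}\right)^{2} = \frac{1}{9}$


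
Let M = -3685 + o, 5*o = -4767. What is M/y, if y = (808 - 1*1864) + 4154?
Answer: -11596/7745 ≈ -1.4972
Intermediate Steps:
o = -4767/5 (o = (⅕)*(-4767) = -4767/5 ≈ -953.40)
M = -23192/5 (M = -3685 - 4767/5 = -23192/5 ≈ -4638.4)
y = 3098 (y = (808 - 1864) + 4154 = -1056 + 4154 = 3098)
M/y = -23192/5/3098 = -23192/5*1/3098 = -11596/7745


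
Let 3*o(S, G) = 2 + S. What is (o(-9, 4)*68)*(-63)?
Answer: 9996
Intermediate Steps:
o(S, G) = ⅔ + S/3 (o(S, G) = (2 + S)/3 = ⅔ + S/3)
(o(-9, 4)*68)*(-63) = ((⅔ + (⅓)*(-9))*68)*(-63) = ((⅔ - 3)*68)*(-63) = -7/3*68*(-63) = -476/3*(-63) = 9996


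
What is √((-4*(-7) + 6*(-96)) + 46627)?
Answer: √46079 ≈ 214.66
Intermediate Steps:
√((-4*(-7) + 6*(-96)) + 46627) = √((28 - 576) + 46627) = √(-548 + 46627) = √46079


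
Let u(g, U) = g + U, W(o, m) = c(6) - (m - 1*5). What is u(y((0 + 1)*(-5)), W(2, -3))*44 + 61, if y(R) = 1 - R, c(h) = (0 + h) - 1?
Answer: 897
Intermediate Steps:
c(h) = -1 + h (c(h) = h - 1 = -1 + h)
W(o, m) = 10 - m (W(o, m) = (-1 + 6) - (m - 1*5) = 5 - (m - 5) = 5 - (-5 + m) = 5 + (5 - m) = 10 - m)
u(g, U) = U + g
u(y((0 + 1)*(-5)), W(2, -3))*44 + 61 = ((10 - 1*(-3)) + (1 - (0 + 1)*(-5)))*44 + 61 = ((10 + 3) + (1 - (-5)))*44 + 61 = (13 + (1 - 1*(-5)))*44 + 61 = (13 + (1 + 5))*44 + 61 = (13 + 6)*44 + 61 = 19*44 + 61 = 836 + 61 = 897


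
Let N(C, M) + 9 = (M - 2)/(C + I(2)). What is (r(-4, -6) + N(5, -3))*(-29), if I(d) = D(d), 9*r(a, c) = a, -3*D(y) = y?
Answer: 35960/117 ≈ 307.35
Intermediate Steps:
D(y) = -y/3
r(a, c) = a/9
I(d) = -d/3
N(C, M) = -9 + (-2 + M)/(-⅔ + C) (N(C, M) = -9 + (M - 2)/(C - ⅓*2) = -9 + (-2 + M)/(C - ⅔) = -9 + (-2 + M)/(-⅔ + C))
(r(-4, -6) + N(5, -3))*(-29) = ((⅑)*(-4) + 3*(4 - 3 - 9*5)/(-2 + 3*5))*(-29) = (-4/9 + 3*(4 - 3 - 45)/(-2 + 15))*(-29) = (-4/9 + 3*(-44)/13)*(-29) = (-4/9 + 3*(1/13)*(-44))*(-29) = (-4/9 - 132/13)*(-29) = -1240/117*(-29) = 35960/117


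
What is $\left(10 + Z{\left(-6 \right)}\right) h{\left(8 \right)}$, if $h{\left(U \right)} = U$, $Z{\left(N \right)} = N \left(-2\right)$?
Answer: $176$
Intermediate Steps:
$Z{\left(N \right)} = - 2 N$
$\left(10 + Z{\left(-6 \right)}\right) h{\left(8 \right)} = \left(10 - -12\right) 8 = \left(10 + 12\right) 8 = 22 \cdot 8 = 176$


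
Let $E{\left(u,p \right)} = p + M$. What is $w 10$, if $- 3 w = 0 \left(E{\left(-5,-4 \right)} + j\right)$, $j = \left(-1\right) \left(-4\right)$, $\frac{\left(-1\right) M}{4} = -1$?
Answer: $0$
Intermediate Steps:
$M = 4$ ($M = \left(-4\right) \left(-1\right) = 4$)
$j = 4$
$E{\left(u,p \right)} = 4 + p$ ($E{\left(u,p \right)} = p + 4 = 4 + p$)
$w = 0$ ($w = - \frac{0 \left(\left(4 - 4\right) + 4\right)}{3} = - \frac{0 \left(0 + 4\right)}{3} = - \frac{0 \cdot 4}{3} = \left(- \frac{1}{3}\right) 0 = 0$)
$w 10 = 0 \cdot 10 = 0$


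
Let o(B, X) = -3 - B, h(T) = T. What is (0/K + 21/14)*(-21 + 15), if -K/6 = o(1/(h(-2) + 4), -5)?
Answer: -9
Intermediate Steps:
K = 21 (K = -6*(-3 - 1/(-2 + 4)) = -6*(-3 - 1/2) = -6*(-3 - 1*½) = -6*(-3 - ½) = -6*(-7/2) = 21)
(0/K + 21/14)*(-21 + 15) = (0/21 + 21/14)*(-21 + 15) = (0*(1/21) + 21*(1/14))*(-6) = (0 + 3/2)*(-6) = (3/2)*(-6) = -9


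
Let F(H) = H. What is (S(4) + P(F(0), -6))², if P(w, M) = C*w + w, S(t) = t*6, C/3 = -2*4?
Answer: 576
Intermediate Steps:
C = -24 (C = 3*(-2*4) = 3*(-8) = -24)
S(t) = 6*t
P(w, M) = -23*w (P(w, M) = -24*w + w = -23*w)
(S(4) + P(F(0), -6))² = (6*4 - 23*0)² = (24 + 0)² = 24² = 576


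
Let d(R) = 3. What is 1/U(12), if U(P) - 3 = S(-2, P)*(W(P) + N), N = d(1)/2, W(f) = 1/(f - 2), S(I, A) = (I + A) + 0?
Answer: 1/19 ≈ 0.052632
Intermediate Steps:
S(I, A) = A + I (S(I, A) = (A + I) + 0 = A + I)
W(f) = 1/(-2 + f)
N = 3/2 ≈ 1.5000
U(P) = 3 + (-2 + P)*(3/2 + 1/(-2 + P)) (U(P) = 3 + (P - 2)*(1/(-2 + P) + 3/2) = 3 + (-2 + P)*(3/2 + 1/(-2 + P)))
1/U(12) = 1/(1 + (3/2)*12) = 1/(1 + 18) = 1/19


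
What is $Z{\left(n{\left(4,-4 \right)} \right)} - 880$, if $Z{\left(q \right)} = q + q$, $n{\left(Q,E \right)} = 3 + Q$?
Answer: $-866$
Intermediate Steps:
$Z{\left(q \right)} = 2 q$
$Z{\left(n{\left(4,-4 \right)} \right)} - 880 = 2 \left(3 + 4\right) - 880 = 2 \cdot 7 - 880 = 14 - 880 = -866$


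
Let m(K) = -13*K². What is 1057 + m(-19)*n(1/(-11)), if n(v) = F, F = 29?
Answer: -135040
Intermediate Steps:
n(v) = 29
1057 + m(-19)*n(1/(-11)) = 1057 - 13*(-19)²*29 = 1057 - 13*361*29 = 1057 - 4693*29 = 1057 - 136097 = -135040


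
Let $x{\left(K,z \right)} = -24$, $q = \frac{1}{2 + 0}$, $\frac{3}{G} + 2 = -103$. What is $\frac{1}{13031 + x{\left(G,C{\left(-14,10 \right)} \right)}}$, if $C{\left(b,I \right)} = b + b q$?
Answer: $\frac{1}{13007} \approx 7.6882 \cdot 10^{-5}$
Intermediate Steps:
$G = - \frac{1}{35}$ ($G = \frac{3}{-2 - 103} = \frac{3}{-105} = 3 \left(- \frac{1}{105}\right) = - \frac{1}{35} \approx -0.028571$)
$q = \frac{1}{2} \approx 0.5$
$C{\left(b,I \right)} = \frac{3 b}{2}$ ($C{\left(b,I \right)} = b + b \frac{1}{2} = b + \frac{b}{2} = \frac{3 b}{2}$)
$\frac{1}{13031 + x{\left(G,C{\left(-14,10 \right)} \right)}} = \frac{1}{13031 - 24} = \frac{1}{13007}$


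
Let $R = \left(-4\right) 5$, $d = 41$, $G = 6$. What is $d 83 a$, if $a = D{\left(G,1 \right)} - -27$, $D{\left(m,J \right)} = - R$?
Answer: $159941$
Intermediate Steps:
$R = -20$
$D{\left(m,J \right)} = 20$ ($D{\left(m,J \right)} = \left(-1\right) \left(-20\right) = 20$)
$a = 47$ ($a = 20 - -27 = 20 + 27 = 47$)
$d 83 a = 41 \cdot 83 \cdot 47 = 3403 \cdot 47 = 159941$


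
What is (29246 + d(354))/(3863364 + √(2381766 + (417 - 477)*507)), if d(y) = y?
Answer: 762370496/99503860301 - 592*√2351346/298511580903 ≈ 0.0076587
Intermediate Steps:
(29246 + d(354))/(3863364 + √(2381766 + (417 - 477)*507)) = (29246 + 354)/(3863364 + √(2381766 + (417 - 477)*507)) = 29600/(3863364 + √(2381766 - 60*507)) = 29600/(3863364 + √(2381766 - 30420)) = 29600/(3863364 + √2351346)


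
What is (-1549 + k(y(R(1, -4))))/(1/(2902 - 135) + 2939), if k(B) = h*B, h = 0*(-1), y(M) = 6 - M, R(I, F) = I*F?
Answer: -4286083/8132214 ≈ -0.52705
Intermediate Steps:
R(I, F) = F*I
h = 0
k(B) = 0 (k(B) = 0*B = 0)
(-1549 + k(y(R(1, -4))))/(1/(2902 - 135) + 2939) = (-1549 + 0)/(1/(2902 - 135) + 2939) = -1549/(1/2767 + 2939) = -1549/8132214/2767 = -1549*2767/8132214 = -4286083/8132214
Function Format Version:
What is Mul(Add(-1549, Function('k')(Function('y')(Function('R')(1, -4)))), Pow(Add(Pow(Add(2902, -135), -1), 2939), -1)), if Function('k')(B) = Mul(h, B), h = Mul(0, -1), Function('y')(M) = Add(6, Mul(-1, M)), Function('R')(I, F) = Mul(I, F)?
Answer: Rational(-4286083, 8132214) ≈ -0.52705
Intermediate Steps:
Function('R')(I, F) = Mul(F, I)
h = 0
Function('k')(B) = 0 (Function('k')(B) = Mul(0, B) = 0)
Mul(Add(-1549, Function('k')(Function('y')(Function('R')(1, -4)))), Pow(Add(Pow(Add(2902, -135), -1), 2939), -1)) = Mul(Add(-1549, 0), Pow(Add(Pow(Add(2902, -135), -1), 2939), -1)) = Mul(-1549, Pow(Add(Pow(2767, -1), 2939), -1)) = Mul(-1549, Pow(Add(Rational(1, 2767), 2939), -1)) = Mul(-1549, Pow(Rational(8132214, 2767), -1)) = Mul(-1549, Rational(2767, 8132214)) = Rational(-4286083, 8132214)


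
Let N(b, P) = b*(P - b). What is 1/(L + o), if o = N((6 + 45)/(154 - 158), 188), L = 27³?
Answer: 16/273975 ≈ 5.8400e-5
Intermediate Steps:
L = 19683
o = -40953/16 (o = ((6 + 45)/(154 - 158))*(188 - (6 + 45)/(154 - 158)) = (51/(-4))*(188 - 51/(-4)) = (51*(-¼))*(188 - 51*(-1)/4) = -51*(188 - 1*(-51/4))/4 = -51*(188 + 51/4)/4 = -51/4*803/4 = -40953/16 ≈ -2559.6)
1/(L + o) = 1/(19683 - 40953/16) = 1/(273975/16) = 16/273975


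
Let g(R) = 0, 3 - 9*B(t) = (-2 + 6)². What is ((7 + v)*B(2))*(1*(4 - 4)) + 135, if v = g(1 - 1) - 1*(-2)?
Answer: 135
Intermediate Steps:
B(t) = -13/9 (B(t) = ⅓ - (-2 + 6)²/9 = ⅓ - ⅑*4² = ⅓ - ⅑*16 = ⅓ - 16/9 = -13/9)
v = 2 (v = 0 - 1*(-2) = 0 + 2 = 2)
((7 + v)*B(2))*(1*(4 - 4)) + 135 = ((7 + 2)*(-13/9))*(1*(4 - 4)) + 135 = (9*(-13/9))*(1*0) + 135 = -13*0 + 135 = 0 + 135 = 135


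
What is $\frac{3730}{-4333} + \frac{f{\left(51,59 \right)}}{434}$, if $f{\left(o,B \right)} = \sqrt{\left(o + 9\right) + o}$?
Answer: $- \frac{3730}{4333} + \frac{\sqrt{111}}{434} \approx -0.83656$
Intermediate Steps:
$f{\left(o,B \right)} = \sqrt{9 + 2 o}$ ($f{\left(o,B \right)} = \sqrt{\left(9 + o\right) + o} = \sqrt{9 + 2 o}$)
$\frac{3730}{-4333} + \frac{f{\left(51,59 \right)}}{434} = \frac{3730}{-4333} + \frac{\sqrt{9 + 2 \cdot 51}}{434} = 3730 \left(- \frac{1}{4333}\right) + \sqrt{9 + 102} \cdot \frac{1}{434} = - \frac{3730}{4333} + \sqrt{111} \cdot \frac{1}{434} = - \frac{3730}{4333} + \frac{\sqrt{111}}{434}$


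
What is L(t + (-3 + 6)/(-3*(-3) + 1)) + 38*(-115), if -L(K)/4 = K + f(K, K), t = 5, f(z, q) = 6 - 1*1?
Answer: -22056/5 ≈ -4411.2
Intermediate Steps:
f(z, q) = 5 (f(z, q) = 6 - 1 = 5)
L(K) = -20 - 4*K (L(K) = -4*(K + 5) = -4*(5 + K) = -20 - 4*K)
L(t + (-3 + 6)/(-3*(-3) + 1)) + 38*(-115) = (-20 - 4*(5 + (-3 + 6)/(-3*(-3) + 1))) + 38*(-115) = (-20 - 4*(5 + 3/(9 + 1))) - 4370 = (-20 - 4*(5 + 3/10)) - 4370 = (-20 - 4*53/10) - 4370 = (-20 - 106/5) - 4370 = -206/5 - 4370 = -22056/5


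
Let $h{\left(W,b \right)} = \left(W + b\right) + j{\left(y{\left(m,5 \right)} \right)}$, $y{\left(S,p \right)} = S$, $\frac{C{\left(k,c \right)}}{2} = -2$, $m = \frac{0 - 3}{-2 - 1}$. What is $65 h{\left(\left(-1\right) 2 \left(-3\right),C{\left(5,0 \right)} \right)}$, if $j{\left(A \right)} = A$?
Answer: $195$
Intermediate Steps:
$m = 1$ ($m = - \frac{3}{-3} = \left(-3\right) \left(- \frac{1}{3}\right) = 1$)
$C{\left(k,c \right)} = -4$ ($C{\left(k,c \right)} = 2 \left(-2\right) = -4$)
$h{\left(W,b \right)} = 1 + W + b$ ($h{\left(W,b \right)} = \left(W + b\right) + 1 = 1 + W + b$)
$65 h{\left(\left(-1\right) 2 \left(-3\right),C{\left(5,0 \right)} \right)} = 65 \left(1 + \left(-1\right) 2 \left(-3\right) - 4\right) = 65 \left(1 - -6 - 4\right) = 65 \left(1 + 6 - 4\right) = 65 \cdot 3 = 195$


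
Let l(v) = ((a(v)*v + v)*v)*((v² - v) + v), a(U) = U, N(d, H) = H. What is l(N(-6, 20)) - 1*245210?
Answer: 3114790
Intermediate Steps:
l(v) = v³*(v + v²) (l(v) = ((v*v + v)*v)*((v² - v) + v) = ((v² + v)*v)*v² = ((v + v²)*v)*v² = (v*(v + v²))*v² = v³*(v + v²))
l(N(-6, 20)) - 1*245210 = 20⁴*(1 + 20) - 1*245210 = 160000*21 - 245210 = 3360000 - 245210 = 3114790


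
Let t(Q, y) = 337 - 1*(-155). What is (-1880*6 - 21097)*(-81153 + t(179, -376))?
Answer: 2611561197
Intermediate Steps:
t(Q, y) = 492 (t(Q, y) = 337 + 155 = 492)
(-1880*6 - 21097)*(-81153 + t(179, -376)) = (-1880*6 - 21097)*(-81153 + 492) = (-11280 - 21097)*(-80661) = -32377*(-80661) = 2611561197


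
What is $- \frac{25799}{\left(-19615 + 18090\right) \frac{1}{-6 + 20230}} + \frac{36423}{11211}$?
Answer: $\frac{1949831808337}{5698925} \approx 3.4214 \cdot 10^{5}$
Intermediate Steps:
$- \frac{25799}{\left(-19615 + 18090\right) \frac{1}{-6 + 20230}} + \frac{36423}{11211} = - \frac{25799}{\left(-1525\right) \frac{1}{20224}} + 36423 \cdot \frac{1}{11211} = - \frac{25799}{\left(-1525\right) \frac{1}{20224}} + \frac{12141}{3737} = - \frac{25799}{- \frac{1525}{20224}} + \frac{12141}{3737} = \left(-25799\right) \left(- \frac{20224}{1525}\right) + \frac{12141}{3737} = \frac{521758976}{1525} + \frac{12141}{3737} = \frac{1949831808337}{5698925}$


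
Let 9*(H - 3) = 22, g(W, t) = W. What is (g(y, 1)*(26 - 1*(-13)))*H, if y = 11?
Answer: 7007/3 ≈ 2335.7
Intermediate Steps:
H = 49/9 (H = 3 + (1/9)*22 = 3 + 22/9 = 49/9 ≈ 5.4444)
(g(y, 1)*(26 - 1*(-13)))*H = (11*(26 - 1*(-13)))*(49/9) = (11*(26 + 13))*(49/9) = (11*39)*(49/9) = 429*(49/9) = 7007/3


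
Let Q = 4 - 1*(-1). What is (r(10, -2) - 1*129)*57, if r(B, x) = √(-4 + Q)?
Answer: -7296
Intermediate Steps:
Q = 5 (Q = 4 + 1 = 5)
r(B, x) = 1 (r(B, x) = √(-4 + 5) = √1 = 1)
(r(10, -2) - 1*129)*57 = (1 - 1*129)*57 = (1 - 129)*57 = -128*57 = -7296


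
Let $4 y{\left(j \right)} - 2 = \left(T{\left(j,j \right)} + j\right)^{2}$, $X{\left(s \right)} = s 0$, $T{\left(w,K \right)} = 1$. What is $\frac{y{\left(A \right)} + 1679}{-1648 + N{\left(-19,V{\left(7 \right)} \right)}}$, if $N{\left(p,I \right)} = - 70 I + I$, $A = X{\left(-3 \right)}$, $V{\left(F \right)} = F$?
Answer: $- \frac{6719}{8524} \approx -0.78825$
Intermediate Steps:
$X{\left(s \right)} = 0$
$A = 0$
$N{\left(p,I \right)} = - 69 I$
$y{\left(j \right)} = \frac{1}{2} + \frac{\left(1 + j\right)^{2}}{4}$
$\frac{y{\left(A \right)} + 1679}{-1648 + N{\left(-19,V{\left(7 \right)} \right)}} = \frac{\left(\frac{1}{2} + \frac{\left(1 + 0\right)^{2}}{4}\right) + 1679}{-1648 - 483} = \frac{\left(\frac{1}{2} + \frac{1^{2}}{4}\right) + 1679}{-1648 - 483} = \frac{\left(\frac{1}{2} + \frac{1}{4} \cdot 1\right) + 1679}{-2131} = \left(\left(\frac{1}{2} + \frac{1}{4}\right) + 1679\right) \left(- \frac{1}{2131}\right) = \left(\frac{3}{4} + 1679\right) \left(- \frac{1}{2131}\right) = \frac{6719}{4} \left(- \frac{1}{2131}\right) = - \frac{6719}{8524}$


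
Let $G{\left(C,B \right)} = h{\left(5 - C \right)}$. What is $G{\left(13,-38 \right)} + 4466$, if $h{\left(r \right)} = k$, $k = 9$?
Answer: $4475$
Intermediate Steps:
$h{\left(r \right)} = 9$
$G{\left(C,B \right)} = 9$
$G{\left(13,-38 \right)} + 4466 = 9 + 4466 = 4475$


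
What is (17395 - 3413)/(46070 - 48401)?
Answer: -13982/2331 ≈ -5.9983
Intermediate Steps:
(17395 - 3413)/(46070 - 48401) = 13982/(-2331) = 13982*(-1/2331) = -13982/2331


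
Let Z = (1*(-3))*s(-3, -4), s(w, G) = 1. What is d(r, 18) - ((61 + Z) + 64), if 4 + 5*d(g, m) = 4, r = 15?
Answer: -122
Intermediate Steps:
d(g, m) = 0 (d(g, m) = -4/5 + (1/5)*4 = -4/5 + 4/5 = 0)
Z = -3 (Z = (1*(-3))*1 = -3*1 = -3)
d(r, 18) - ((61 + Z) + 64) = 0 - ((61 - 3) + 64) = 0 - (58 + 64) = 0 - 1*122 = 0 - 122 = -122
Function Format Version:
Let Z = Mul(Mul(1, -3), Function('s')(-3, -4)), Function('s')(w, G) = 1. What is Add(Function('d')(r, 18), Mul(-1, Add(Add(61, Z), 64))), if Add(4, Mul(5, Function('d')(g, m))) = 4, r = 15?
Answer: -122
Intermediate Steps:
Function('d')(g, m) = 0 (Function('d')(g, m) = Add(Rational(-4, 5), Mul(Rational(1, 5), 4)) = Add(Rational(-4, 5), Rational(4, 5)) = 0)
Z = -3 (Z = Mul(Mul(1, -3), 1) = Mul(-3, 1) = -3)
Add(Function('d')(r, 18), Mul(-1, Add(Add(61, Z), 64))) = Add(0, Mul(-1, Add(Add(61, -3), 64))) = Add(0, Mul(-1, Add(58, 64))) = Add(0, Mul(-1, 122)) = Add(0, -122) = -122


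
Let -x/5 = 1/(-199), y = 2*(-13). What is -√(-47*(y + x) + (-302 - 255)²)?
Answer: -√12334516306/199 ≈ -558.09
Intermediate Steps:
y = -26
x = 5/199 (x = -5/(-199) = -5*(-1/199) = 5/199 ≈ 0.025126)
-√(-47*(y + x) + (-302 - 255)²) = -√(-47*(-26 + 5/199) + (-302 - 255)²) = -√(-47*(-5169/199) + (-557)²) = -√(242943/199 + 310249) = -√(61982494/199) = -√12334516306/199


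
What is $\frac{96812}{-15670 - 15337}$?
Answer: $- \frac{96812}{31007} \approx -3.1223$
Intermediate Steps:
$\frac{96812}{-15670 - 15337} = \frac{96812}{-31007} = 96812 \left(- \frac{1}{31007}\right) = - \frac{96812}{31007}$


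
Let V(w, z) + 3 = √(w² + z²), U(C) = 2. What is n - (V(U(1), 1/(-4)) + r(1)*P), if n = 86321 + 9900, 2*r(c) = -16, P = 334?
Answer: 98896 - √65/4 ≈ 98894.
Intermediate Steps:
r(c) = -8 (r(c) = (½)*(-16) = -8)
n = 96221
V(w, z) = -3 + √(w² + z²)
n - (V(U(1), 1/(-4)) + r(1)*P) = 96221 - ((-3 + √(2² + (1/(-4))²)) - 8*334) = 96221 - ((-3 + √(4 + (-¼)²)) - 2672) = 96221 - ((-3 + √(4 + 1/16)) - 2672) = 96221 - ((-3 + √(65/16)) - 2672) = 96221 - ((-3 + √65/4) - 2672) = 96221 - (-2675 + √65/4) = 96221 + (2675 - √65/4) = 98896 - √65/4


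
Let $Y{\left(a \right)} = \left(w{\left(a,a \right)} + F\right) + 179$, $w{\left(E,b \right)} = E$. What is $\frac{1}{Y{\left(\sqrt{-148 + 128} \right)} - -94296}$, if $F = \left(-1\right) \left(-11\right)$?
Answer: $\frac{47243}{4463802108} - \frac{i \sqrt{5}}{4463802108} \approx 1.0584 \cdot 10^{-5} - 5.0093 \cdot 10^{-10} i$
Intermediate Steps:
$F = 11$
$Y{\left(a \right)} = 190 + a$ ($Y{\left(a \right)} = \left(a + 11\right) + 179 = \left(11 + a\right) + 179 = 190 + a$)
$\frac{1}{Y{\left(\sqrt{-148 + 128} \right)} - -94296} = \frac{1}{\left(190 + \sqrt{-148 + 128}\right) - -94296} = \frac{1}{\left(190 + \sqrt{-20}\right) + 94296} = \frac{1}{\left(190 + 2 i \sqrt{5}\right) + 94296} = \frac{1}{94486 + 2 i \sqrt{5}}$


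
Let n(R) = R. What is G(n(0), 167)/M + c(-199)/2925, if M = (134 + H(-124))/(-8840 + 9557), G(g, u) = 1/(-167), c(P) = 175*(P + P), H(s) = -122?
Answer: -1889011/78156 ≈ -24.170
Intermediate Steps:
c(P) = 350*P (c(P) = 175*(2*P) = 350*P)
G(g, u) = -1/167
M = 4/239 (M = (134 - 122)/(-8840 + 9557) = 12/717 = 12*(1/717) = 4/239 ≈ 0.016736)
G(n(0), 167)/M + c(-199)/2925 = -1/(167*4/239) + (350*(-199))/2925 = -1/167*239/4 - 69650*1/2925 = -239/668 - 2786/117 = -1889011/78156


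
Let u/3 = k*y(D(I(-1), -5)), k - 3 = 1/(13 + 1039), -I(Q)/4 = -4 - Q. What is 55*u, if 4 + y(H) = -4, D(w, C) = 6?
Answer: -1041810/263 ≈ -3961.3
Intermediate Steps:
I(Q) = 16 + 4*Q (I(Q) = -4*(-4 - Q) = 16 + 4*Q)
y(H) = -8 (y(H) = -4 - 4 = -8)
k = 3157/1052 (k = 3 + 1/(13 + 1039) = 3 + 1/1052 = 3157/1052 ≈ 3.0009)
u = -18942/263 (u = 3*((3157/1052)*(-8)) = 3*(-6314/263) = -18942/263 ≈ -72.023)
55*u = 55*(-18942/263) = -1041810/263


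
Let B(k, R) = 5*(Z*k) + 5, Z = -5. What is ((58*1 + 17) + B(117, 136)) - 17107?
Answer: -19952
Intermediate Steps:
B(k, R) = 5 - 25*k (B(k, R) = 5*(-5*k) + 5 = -25*k + 5 = 5 - 25*k)
((58*1 + 17) + B(117, 136)) - 17107 = ((58*1 + 17) + (5 - 25*117)) - 17107 = ((58 + 17) + (5 - 2925)) - 17107 = (75 - 2920) - 17107 = -2845 - 17107 = -19952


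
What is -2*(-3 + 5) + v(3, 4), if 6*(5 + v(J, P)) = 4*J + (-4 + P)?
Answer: -7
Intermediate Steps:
v(J, P) = -17/3 + P/6 + 2*J/3 (v(J, P) = -5 + (4*J + (-4 + P))/6 = -5 + (-4 + P + 4*J)/6 = -5 + (-2/3 + P/6 + 2*J/3) = -17/3 + P/6 + 2*J/3)
-2*(-3 + 5) + v(3, 4) = -2*(-3 + 5) + (-17/3 + (1/6)*4 + (2/3)*3) = -2*2 + (-17/3 + 2/3 + 2) = -4 - 3 = -7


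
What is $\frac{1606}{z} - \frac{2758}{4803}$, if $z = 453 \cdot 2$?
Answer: $\frac{289715}{241751} \approx 1.1984$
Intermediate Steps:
$z = 906$
$\frac{1606}{z} - \frac{2758}{4803} = \frac{1606}{906} - \frac{2758}{4803} = 1606 \cdot \frac{1}{906} - \frac{2758}{4803} = \frac{803}{453} - \frac{2758}{4803} = \frac{289715}{241751}$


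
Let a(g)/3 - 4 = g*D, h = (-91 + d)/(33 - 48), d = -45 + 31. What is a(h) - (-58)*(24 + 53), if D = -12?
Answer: 4226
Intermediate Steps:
d = -14
h = 7 (h = (-91 - 14)/(33 - 48) = -105/(-15) = -105*(-1/15) = 7)
a(g) = 12 - 36*g (a(g) = 12 + 3*(g*(-12)) = 12 + 3*(-12*g) = 12 - 36*g)
a(h) - (-58)*(24 + 53) = (12 - 36*7) - (-58)*(24 + 53) = (12 - 252) - (-58)*77 = -240 - 1*(-4466) = -240 + 4466 = 4226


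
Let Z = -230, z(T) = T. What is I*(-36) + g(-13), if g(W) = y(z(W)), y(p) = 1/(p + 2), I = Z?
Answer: 91079/11 ≈ 8279.9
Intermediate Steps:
I = -230
y(p) = 1/(2 + p)
g(W) = 1/(2 + W)
I*(-36) + g(-13) = -230*(-36) + 1/(2 - 13) = 8280 + 1/(-11) = 8280 - 1/11 = 91079/11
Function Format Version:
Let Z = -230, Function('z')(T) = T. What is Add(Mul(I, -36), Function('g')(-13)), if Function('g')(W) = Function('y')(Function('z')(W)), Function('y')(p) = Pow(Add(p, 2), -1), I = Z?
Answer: Rational(91079, 11) ≈ 8279.9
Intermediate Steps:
I = -230
Function('y')(p) = Pow(Add(2, p), -1)
Function('g')(W) = Pow(Add(2, W), -1)
Add(Mul(I, -36), Function('g')(-13)) = Add(Mul(-230, -36), Pow(Add(2, -13), -1)) = Add(8280, Pow(-11, -1)) = Add(8280, Rational(-1, 11)) = Rational(91079, 11)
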